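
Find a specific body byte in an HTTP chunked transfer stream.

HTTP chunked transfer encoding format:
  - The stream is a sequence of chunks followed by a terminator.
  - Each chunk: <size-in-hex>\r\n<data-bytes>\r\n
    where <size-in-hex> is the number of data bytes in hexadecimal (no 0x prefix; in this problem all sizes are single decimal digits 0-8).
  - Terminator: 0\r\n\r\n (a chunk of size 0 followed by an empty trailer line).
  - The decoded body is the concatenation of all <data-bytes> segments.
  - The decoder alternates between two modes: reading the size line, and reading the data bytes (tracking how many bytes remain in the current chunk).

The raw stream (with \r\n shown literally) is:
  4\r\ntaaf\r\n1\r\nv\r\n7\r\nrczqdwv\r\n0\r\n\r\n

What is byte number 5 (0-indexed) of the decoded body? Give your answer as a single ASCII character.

Chunk 1: stream[0..1]='4' size=0x4=4, data at stream[3..7]='taaf' -> body[0..4], body so far='taaf'
Chunk 2: stream[9..10]='1' size=0x1=1, data at stream[12..13]='v' -> body[4..5], body so far='taafv'
Chunk 3: stream[15..16]='7' size=0x7=7, data at stream[18..25]='rczqdwv' -> body[5..12], body so far='taafvrczqdwv'
Chunk 4: stream[27..28]='0' size=0 (terminator). Final body='taafvrczqdwv' (12 bytes)
Body byte 5 = 'r'

Answer: r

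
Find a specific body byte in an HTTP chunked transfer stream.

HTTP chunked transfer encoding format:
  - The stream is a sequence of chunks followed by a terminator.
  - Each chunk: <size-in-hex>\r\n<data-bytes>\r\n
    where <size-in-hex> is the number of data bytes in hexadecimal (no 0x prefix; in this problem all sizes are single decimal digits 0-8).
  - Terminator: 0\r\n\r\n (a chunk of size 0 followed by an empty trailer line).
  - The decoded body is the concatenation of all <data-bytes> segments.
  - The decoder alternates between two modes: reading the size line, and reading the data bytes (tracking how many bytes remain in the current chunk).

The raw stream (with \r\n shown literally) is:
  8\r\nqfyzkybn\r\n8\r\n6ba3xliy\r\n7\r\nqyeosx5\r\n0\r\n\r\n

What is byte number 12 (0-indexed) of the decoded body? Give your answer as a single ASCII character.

Answer: x

Derivation:
Chunk 1: stream[0..1]='8' size=0x8=8, data at stream[3..11]='qfyzkybn' -> body[0..8], body so far='qfyzkybn'
Chunk 2: stream[13..14]='8' size=0x8=8, data at stream[16..24]='6ba3xliy' -> body[8..16], body so far='qfyzkybn6ba3xliy'
Chunk 3: stream[26..27]='7' size=0x7=7, data at stream[29..36]='qyeosx5' -> body[16..23], body so far='qfyzkybn6ba3xliyqyeosx5'
Chunk 4: stream[38..39]='0' size=0 (terminator). Final body='qfyzkybn6ba3xliyqyeosx5' (23 bytes)
Body byte 12 = 'x'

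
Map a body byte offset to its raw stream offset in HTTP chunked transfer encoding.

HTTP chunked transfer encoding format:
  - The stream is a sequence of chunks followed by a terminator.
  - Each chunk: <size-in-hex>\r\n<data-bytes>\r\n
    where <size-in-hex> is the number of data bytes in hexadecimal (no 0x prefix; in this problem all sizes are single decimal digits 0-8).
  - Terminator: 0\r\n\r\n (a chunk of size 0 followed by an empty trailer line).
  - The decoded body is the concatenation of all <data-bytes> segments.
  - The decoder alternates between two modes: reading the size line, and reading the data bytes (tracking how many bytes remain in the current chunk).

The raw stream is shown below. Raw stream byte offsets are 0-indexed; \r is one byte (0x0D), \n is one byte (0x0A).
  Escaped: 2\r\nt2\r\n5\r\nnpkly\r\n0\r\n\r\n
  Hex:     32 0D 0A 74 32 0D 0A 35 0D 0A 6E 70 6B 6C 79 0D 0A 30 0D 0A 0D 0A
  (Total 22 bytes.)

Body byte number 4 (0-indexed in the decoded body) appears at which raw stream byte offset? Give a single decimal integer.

Chunk 1: stream[0..1]='2' size=0x2=2, data at stream[3..5]='t2' -> body[0..2], body so far='t2'
Chunk 2: stream[7..8]='5' size=0x5=5, data at stream[10..15]='npkly' -> body[2..7], body so far='t2npkly'
Chunk 3: stream[17..18]='0' size=0 (terminator). Final body='t2npkly' (7 bytes)
Body byte 4 at stream offset 12

Answer: 12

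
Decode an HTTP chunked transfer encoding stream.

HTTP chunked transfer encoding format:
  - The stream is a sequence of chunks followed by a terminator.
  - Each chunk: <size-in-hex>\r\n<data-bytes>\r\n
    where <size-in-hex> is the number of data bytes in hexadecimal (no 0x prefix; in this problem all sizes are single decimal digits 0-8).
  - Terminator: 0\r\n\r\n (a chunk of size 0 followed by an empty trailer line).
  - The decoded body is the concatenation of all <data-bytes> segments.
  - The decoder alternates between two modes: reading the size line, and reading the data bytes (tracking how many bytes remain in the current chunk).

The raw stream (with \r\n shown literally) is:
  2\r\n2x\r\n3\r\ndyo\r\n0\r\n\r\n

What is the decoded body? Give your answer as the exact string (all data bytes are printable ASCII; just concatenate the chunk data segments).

Chunk 1: stream[0..1]='2' size=0x2=2, data at stream[3..5]='2x' -> body[0..2], body so far='2x'
Chunk 2: stream[7..8]='3' size=0x3=3, data at stream[10..13]='dyo' -> body[2..5], body so far='2xdyo'
Chunk 3: stream[15..16]='0' size=0 (terminator). Final body='2xdyo' (5 bytes)

Answer: 2xdyo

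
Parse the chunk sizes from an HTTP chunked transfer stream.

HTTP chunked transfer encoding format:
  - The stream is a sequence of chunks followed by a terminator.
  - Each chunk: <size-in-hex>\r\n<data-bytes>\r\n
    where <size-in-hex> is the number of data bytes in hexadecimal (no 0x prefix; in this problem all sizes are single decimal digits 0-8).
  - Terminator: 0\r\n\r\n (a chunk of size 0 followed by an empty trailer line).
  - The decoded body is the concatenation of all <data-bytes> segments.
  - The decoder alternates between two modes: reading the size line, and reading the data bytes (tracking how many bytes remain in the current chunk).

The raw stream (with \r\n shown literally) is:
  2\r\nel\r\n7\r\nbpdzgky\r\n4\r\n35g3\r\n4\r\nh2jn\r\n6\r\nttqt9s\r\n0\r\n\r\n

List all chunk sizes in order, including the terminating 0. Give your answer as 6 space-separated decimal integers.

Answer: 2 7 4 4 6 0

Derivation:
Chunk 1: stream[0..1]='2' size=0x2=2, data at stream[3..5]='el' -> body[0..2], body so far='el'
Chunk 2: stream[7..8]='7' size=0x7=7, data at stream[10..17]='bpdzgky' -> body[2..9], body so far='elbpdzgky'
Chunk 3: stream[19..20]='4' size=0x4=4, data at stream[22..26]='35g3' -> body[9..13], body so far='elbpdzgky35g3'
Chunk 4: stream[28..29]='4' size=0x4=4, data at stream[31..35]='h2jn' -> body[13..17], body so far='elbpdzgky35g3h2jn'
Chunk 5: stream[37..38]='6' size=0x6=6, data at stream[40..46]='ttqt9s' -> body[17..23], body so far='elbpdzgky35g3h2jnttqt9s'
Chunk 6: stream[48..49]='0' size=0 (terminator). Final body='elbpdzgky35g3h2jnttqt9s' (23 bytes)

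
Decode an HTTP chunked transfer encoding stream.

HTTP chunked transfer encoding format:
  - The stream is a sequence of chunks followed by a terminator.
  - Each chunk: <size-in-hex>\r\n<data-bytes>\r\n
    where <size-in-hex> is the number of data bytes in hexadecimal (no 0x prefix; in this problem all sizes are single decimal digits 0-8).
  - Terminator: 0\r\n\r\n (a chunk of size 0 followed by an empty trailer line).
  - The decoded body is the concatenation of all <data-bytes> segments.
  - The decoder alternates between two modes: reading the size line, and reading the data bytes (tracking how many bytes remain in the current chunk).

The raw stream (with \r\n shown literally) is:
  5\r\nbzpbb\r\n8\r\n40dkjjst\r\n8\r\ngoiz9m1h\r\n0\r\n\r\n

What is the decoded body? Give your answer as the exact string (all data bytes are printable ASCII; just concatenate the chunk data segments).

Answer: bzpbb40dkjjstgoiz9m1h

Derivation:
Chunk 1: stream[0..1]='5' size=0x5=5, data at stream[3..8]='bzpbb' -> body[0..5], body so far='bzpbb'
Chunk 2: stream[10..11]='8' size=0x8=8, data at stream[13..21]='40dkjjst' -> body[5..13], body so far='bzpbb40dkjjst'
Chunk 3: stream[23..24]='8' size=0x8=8, data at stream[26..34]='goiz9m1h' -> body[13..21], body so far='bzpbb40dkjjstgoiz9m1h'
Chunk 4: stream[36..37]='0' size=0 (terminator). Final body='bzpbb40dkjjstgoiz9m1h' (21 bytes)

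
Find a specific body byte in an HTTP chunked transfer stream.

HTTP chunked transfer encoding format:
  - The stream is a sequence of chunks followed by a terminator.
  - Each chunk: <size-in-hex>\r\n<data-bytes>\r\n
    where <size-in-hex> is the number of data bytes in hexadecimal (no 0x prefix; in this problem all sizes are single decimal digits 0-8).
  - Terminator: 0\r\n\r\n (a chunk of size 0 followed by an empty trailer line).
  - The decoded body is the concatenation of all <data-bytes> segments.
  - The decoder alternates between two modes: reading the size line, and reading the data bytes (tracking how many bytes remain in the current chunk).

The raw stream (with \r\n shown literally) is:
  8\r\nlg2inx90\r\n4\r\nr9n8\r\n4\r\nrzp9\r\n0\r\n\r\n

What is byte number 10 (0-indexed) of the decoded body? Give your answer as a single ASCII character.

Chunk 1: stream[0..1]='8' size=0x8=8, data at stream[3..11]='lg2inx90' -> body[0..8], body so far='lg2inx90'
Chunk 2: stream[13..14]='4' size=0x4=4, data at stream[16..20]='r9n8' -> body[8..12], body so far='lg2inx90r9n8'
Chunk 3: stream[22..23]='4' size=0x4=4, data at stream[25..29]='rzp9' -> body[12..16], body so far='lg2inx90r9n8rzp9'
Chunk 4: stream[31..32]='0' size=0 (terminator). Final body='lg2inx90r9n8rzp9' (16 bytes)
Body byte 10 = 'n'

Answer: n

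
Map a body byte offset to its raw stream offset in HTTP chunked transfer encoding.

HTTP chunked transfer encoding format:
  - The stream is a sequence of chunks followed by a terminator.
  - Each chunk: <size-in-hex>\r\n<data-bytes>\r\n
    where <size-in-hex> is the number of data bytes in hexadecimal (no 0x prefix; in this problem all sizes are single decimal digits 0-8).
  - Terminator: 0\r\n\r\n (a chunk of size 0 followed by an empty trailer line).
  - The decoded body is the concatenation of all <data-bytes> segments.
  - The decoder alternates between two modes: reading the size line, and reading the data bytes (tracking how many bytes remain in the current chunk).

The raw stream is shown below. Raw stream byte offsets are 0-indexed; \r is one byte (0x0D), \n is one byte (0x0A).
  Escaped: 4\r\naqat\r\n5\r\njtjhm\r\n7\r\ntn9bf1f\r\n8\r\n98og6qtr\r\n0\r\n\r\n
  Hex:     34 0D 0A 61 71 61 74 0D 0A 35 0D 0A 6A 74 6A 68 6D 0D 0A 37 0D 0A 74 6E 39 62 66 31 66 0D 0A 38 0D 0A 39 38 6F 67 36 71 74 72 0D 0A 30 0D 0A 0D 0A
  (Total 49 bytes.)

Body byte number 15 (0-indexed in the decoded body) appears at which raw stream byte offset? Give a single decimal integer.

Chunk 1: stream[0..1]='4' size=0x4=4, data at stream[3..7]='aqat' -> body[0..4], body so far='aqat'
Chunk 2: stream[9..10]='5' size=0x5=5, data at stream[12..17]='jtjhm' -> body[4..9], body so far='aqatjtjhm'
Chunk 3: stream[19..20]='7' size=0x7=7, data at stream[22..29]='tn9bf1f' -> body[9..16], body so far='aqatjtjhmtn9bf1f'
Chunk 4: stream[31..32]='8' size=0x8=8, data at stream[34..42]='98og6qtr' -> body[16..24], body so far='aqatjtjhmtn9bf1f98og6qtr'
Chunk 5: stream[44..45]='0' size=0 (terminator). Final body='aqatjtjhmtn9bf1f98og6qtr' (24 bytes)
Body byte 15 at stream offset 28

Answer: 28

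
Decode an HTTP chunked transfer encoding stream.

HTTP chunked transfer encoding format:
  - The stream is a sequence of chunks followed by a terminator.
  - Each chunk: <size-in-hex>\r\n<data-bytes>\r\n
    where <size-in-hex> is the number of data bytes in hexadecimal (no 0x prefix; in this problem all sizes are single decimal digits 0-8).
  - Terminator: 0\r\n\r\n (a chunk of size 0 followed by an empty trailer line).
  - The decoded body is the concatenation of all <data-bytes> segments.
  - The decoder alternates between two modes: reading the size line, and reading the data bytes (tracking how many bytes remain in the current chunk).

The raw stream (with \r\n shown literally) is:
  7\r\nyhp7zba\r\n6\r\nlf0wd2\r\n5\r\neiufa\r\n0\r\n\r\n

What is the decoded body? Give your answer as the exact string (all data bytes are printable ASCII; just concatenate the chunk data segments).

Answer: yhp7zbalf0wd2eiufa

Derivation:
Chunk 1: stream[0..1]='7' size=0x7=7, data at stream[3..10]='yhp7zba' -> body[0..7], body so far='yhp7zba'
Chunk 2: stream[12..13]='6' size=0x6=6, data at stream[15..21]='lf0wd2' -> body[7..13], body so far='yhp7zbalf0wd2'
Chunk 3: stream[23..24]='5' size=0x5=5, data at stream[26..31]='eiufa' -> body[13..18], body so far='yhp7zbalf0wd2eiufa'
Chunk 4: stream[33..34]='0' size=0 (terminator). Final body='yhp7zbalf0wd2eiufa' (18 bytes)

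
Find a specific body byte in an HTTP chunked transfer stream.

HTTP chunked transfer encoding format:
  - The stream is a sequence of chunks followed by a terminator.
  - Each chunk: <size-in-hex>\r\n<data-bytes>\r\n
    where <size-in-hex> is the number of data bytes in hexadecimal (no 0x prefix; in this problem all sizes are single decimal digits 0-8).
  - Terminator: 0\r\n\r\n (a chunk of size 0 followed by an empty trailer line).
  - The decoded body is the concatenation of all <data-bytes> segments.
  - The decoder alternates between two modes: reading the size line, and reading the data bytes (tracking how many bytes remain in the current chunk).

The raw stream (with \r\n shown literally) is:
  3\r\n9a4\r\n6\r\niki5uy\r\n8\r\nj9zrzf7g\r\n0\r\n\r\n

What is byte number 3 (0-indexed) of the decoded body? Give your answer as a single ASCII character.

Answer: i

Derivation:
Chunk 1: stream[0..1]='3' size=0x3=3, data at stream[3..6]='9a4' -> body[0..3], body so far='9a4'
Chunk 2: stream[8..9]='6' size=0x6=6, data at stream[11..17]='iki5uy' -> body[3..9], body so far='9a4iki5uy'
Chunk 3: stream[19..20]='8' size=0x8=8, data at stream[22..30]='j9zrzf7g' -> body[9..17], body so far='9a4iki5uyj9zrzf7g'
Chunk 4: stream[32..33]='0' size=0 (terminator). Final body='9a4iki5uyj9zrzf7g' (17 bytes)
Body byte 3 = 'i'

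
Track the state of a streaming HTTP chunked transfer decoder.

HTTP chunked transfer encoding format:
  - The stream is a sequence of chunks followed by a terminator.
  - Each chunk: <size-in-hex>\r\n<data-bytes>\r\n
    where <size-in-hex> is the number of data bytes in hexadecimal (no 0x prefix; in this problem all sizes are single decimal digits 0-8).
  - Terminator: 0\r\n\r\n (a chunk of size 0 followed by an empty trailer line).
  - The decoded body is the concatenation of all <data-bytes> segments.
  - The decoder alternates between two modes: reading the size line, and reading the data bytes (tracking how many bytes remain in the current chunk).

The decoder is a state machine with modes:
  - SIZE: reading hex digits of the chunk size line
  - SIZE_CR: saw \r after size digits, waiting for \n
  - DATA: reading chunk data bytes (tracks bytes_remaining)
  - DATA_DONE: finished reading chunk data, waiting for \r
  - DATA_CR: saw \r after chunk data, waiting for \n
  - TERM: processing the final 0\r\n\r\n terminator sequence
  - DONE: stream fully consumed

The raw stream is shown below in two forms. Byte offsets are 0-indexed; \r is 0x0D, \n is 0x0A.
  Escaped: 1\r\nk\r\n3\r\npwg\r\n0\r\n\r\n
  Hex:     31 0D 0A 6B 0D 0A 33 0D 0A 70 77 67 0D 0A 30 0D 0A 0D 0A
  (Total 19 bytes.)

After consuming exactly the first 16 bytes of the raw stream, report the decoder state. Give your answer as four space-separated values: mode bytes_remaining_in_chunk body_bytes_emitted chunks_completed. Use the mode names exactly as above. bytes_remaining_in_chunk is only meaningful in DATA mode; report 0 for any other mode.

Answer: SIZE_CR 0 4 2

Derivation:
Byte 0 = '1': mode=SIZE remaining=0 emitted=0 chunks_done=0
Byte 1 = 0x0D: mode=SIZE_CR remaining=0 emitted=0 chunks_done=0
Byte 2 = 0x0A: mode=DATA remaining=1 emitted=0 chunks_done=0
Byte 3 = 'k': mode=DATA_DONE remaining=0 emitted=1 chunks_done=0
Byte 4 = 0x0D: mode=DATA_CR remaining=0 emitted=1 chunks_done=0
Byte 5 = 0x0A: mode=SIZE remaining=0 emitted=1 chunks_done=1
Byte 6 = '3': mode=SIZE remaining=0 emitted=1 chunks_done=1
Byte 7 = 0x0D: mode=SIZE_CR remaining=0 emitted=1 chunks_done=1
Byte 8 = 0x0A: mode=DATA remaining=3 emitted=1 chunks_done=1
Byte 9 = 'p': mode=DATA remaining=2 emitted=2 chunks_done=1
Byte 10 = 'w': mode=DATA remaining=1 emitted=3 chunks_done=1
Byte 11 = 'g': mode=DATA_DONE remaining=0 emitted=4 chunks_done=1
Byte 12 = 0x0D: mode=DATA_CR remaining=0 emitted=4 chunks_done=1
Byte 13 = 0x0A: mode=SIZE remaining=0 emitted=4 chunks_done=2
Byte 14 = '0': mode=SIZE remaining=0 emitted=4 chunks_done=2
Byte 15 = 0x0D: mode=SIZE_CR remaining=0 emitted=4 chunks_done=2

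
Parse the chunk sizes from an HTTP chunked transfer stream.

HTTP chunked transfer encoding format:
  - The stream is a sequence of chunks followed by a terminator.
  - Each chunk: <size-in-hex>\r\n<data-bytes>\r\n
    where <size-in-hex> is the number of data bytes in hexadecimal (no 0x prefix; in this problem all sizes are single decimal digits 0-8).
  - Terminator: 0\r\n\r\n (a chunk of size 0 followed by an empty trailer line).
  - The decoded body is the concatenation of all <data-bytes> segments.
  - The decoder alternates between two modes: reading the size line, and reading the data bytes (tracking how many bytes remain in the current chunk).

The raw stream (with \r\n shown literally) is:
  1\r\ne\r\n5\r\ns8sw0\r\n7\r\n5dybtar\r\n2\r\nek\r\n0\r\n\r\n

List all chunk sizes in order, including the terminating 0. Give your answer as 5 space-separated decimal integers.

Chunk 1: stream[0..1]='1' size=0x1=1, data at stream[3..4]='e' -> body[0..1], body so far='e'
Chunk 2: stream[6..7]='5' size=0x5=5, data at stream[9..14]='s8sw0' -> body[1..6], body so far='es8sw0'
Chunk 3: stream[16..17]='7' size=0x7=7, data at stream[19..26]='5dybtar' -> body[6..13], body so far='es8sw05dybtar'
Chunk 4: stream[28..29]='2' size=0x2=2, data at stream[31..33]='ek' -> body[13..15], body so far='es8sw05dybtarek'
Chunk 5: stream[35..36]='0' size=0 (terminator). Final body='es8sw05dybtarek' (15 bytes)

Answer: 1 5 7 2 0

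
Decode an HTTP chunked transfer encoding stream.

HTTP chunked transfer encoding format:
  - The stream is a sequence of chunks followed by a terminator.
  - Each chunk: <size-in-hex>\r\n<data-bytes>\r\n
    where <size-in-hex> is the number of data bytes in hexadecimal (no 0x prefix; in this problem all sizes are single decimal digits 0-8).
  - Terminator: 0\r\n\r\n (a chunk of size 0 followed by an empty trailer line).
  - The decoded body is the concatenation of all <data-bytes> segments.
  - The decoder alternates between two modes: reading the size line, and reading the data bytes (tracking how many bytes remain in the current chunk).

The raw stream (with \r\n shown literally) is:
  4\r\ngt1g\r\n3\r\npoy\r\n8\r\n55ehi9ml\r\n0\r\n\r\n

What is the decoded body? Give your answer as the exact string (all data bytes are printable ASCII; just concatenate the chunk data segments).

Chunk 1: stream[0..1]='4' size=0x4=4, data at stream[3..7]='gt1g' -> body[0..4], body so far='gt1g'
Chunk 2: stream[9..10]='3' size=0x3=3, data at stream[12..15]='poy' -> body[4..7], body so far='gt1gpoy'
Chunk 3: stream[17..18]='8' size=0x8=8, data at stream[20..28]='55ehi9ml' -> body[7..15], body so far='gt1gpoy55ehi9ml'
Chunk 4: stream[30..31]='0' size=0 (terminator). Final body='gt1gpoy55ehi9ml' (15 bytes)

Answer: gt1gpoy55ehi9ml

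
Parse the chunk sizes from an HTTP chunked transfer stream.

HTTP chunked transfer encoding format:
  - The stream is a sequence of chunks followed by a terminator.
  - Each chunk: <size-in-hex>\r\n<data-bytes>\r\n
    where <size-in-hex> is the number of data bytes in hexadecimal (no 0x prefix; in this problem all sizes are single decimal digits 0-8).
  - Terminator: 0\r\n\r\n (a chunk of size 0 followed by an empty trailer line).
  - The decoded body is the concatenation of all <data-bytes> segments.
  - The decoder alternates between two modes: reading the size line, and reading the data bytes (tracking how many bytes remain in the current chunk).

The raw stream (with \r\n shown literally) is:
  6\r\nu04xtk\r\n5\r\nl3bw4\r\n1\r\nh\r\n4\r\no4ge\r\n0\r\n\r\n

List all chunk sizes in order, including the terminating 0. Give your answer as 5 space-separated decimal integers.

Chunk 1: stream[0..1]='6' size=0x6=6, data at stream[3..9]='u04xtk' -> body[0..6], body so far='u04xtk'
Chunk 2: stream[11..12]='5' size=0x5=5, data at stream[14..19]='l3bw4' -> body[6..11], body so far='u04xtkl3bw4'
Chunk 3: stream[21..22]='1' size=0x1=1, data at stream[24..25]='h' -> body[11..12], body so far='u04xtkl3bw4h'
Chunk 4: stream[27..28]='4' size=0x4=4, data at stream[30..34]='o4ge' -> body[12..16], body so far='u04xtkl3bw4ho4ge'
Chunk 5: stream[36..37]='0' size=0 (terminator). Final body='u04xtkl3bw4ho4ge' (16 bytes)

Answer: 6 5 1 4 0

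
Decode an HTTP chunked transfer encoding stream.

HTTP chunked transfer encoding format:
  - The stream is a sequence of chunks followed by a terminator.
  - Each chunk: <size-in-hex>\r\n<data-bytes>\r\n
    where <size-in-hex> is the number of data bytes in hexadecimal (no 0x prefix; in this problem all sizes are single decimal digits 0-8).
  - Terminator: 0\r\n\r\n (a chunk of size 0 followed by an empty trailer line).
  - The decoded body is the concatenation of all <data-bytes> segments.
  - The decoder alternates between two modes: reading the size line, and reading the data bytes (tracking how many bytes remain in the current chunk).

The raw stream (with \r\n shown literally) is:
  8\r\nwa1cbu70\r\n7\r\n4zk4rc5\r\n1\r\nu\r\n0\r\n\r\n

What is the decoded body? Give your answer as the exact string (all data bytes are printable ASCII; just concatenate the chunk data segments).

Answer: wa1cbu704zk4rc5u

Derivation:
Chunk 1: stream[0..1]='8' size=0x8=8, data at stream[3..11]='wa1cbu70' -> body[0..8], body so far='wa1cbu70'
Chunk 2: stream[13..14]='7' size=0x7=7, data at stream[16..23]='4zk4rc5' -> body[8..15], body so far='wa1cbu704zk4rc5'
Chunk 3: stream[25..26]='1' size=0x1=1, data at stream[28..29]='u' -> body[15..16], body so far='wa1cbu704zk4rc5u'
Chunk 4: stream[31..32]='0' size=0 (terminator). Final body='wa1cbu704zk4rc5u' (16 bytes)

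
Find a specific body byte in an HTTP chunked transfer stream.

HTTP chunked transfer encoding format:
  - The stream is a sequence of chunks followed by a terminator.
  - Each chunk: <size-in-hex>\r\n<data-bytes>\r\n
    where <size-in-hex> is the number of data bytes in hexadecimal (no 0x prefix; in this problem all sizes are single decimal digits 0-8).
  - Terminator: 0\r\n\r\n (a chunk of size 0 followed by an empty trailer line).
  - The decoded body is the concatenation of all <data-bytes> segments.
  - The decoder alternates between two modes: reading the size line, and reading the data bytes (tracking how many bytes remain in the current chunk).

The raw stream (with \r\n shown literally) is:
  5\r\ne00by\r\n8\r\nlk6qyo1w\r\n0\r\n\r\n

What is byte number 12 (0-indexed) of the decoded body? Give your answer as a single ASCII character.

Answer: w

Derivation:
Chunk 1: stream[0..1]='5' size=0x5=5, data at stream[3..8]='e00by' -> body[0..5], body so far='e00by'
Chunk 2: stream[10..11]='8' size=0x8=8, data at stream[13..21]='lk6qyo1w' -> body[5..13], body so far='e00bylk6qyo1w'
Chunk 3: stream[23..24]='0' size=0 (terminator). Final body='e00bylk6qyo1w' (13 bytes)
Body byte 12 = 'w'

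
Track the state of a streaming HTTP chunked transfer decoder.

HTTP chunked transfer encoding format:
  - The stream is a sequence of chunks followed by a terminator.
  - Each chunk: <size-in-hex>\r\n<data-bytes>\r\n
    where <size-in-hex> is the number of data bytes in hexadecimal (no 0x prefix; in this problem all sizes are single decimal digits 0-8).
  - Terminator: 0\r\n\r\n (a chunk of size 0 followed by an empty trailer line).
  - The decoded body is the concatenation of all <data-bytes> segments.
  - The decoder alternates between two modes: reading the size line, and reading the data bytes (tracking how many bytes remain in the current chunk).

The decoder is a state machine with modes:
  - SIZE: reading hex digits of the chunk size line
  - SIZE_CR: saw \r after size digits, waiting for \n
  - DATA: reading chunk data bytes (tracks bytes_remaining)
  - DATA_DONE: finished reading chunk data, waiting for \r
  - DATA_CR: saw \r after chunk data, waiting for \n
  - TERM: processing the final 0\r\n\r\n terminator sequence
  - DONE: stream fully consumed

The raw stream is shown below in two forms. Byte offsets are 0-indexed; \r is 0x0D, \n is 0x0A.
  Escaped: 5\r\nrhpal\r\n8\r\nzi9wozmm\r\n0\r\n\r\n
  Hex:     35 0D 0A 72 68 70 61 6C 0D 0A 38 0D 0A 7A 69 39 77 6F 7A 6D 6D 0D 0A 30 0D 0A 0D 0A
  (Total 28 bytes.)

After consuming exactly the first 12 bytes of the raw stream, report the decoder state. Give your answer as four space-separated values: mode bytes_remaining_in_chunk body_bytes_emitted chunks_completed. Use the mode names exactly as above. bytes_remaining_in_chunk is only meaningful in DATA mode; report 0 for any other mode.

Answer: SIZE_CR 0 5 1

Derivation:
Byte 0 = '5': mode=SIZE remaining=0 emitted=0 chunks_done=0
Byte 1 = 0x0D: mode=SIZE_CR remaining=0 emitted=0 chunks_done=0
Byte 2 = 0x0A: mode=DATA remaining=5 emitted=0 chunks_done=0
Byte 3 = 'r': mode=DATA remaining=4 emitted=1 chunks_done=0
Byte 4 = 'h': mode=DATA remaining=3 emitted=2 chunks_done=0
Byte 5 = 'p': mode=DATA remaining=2 emitted=3 chunks_done=0
Byte 6 = 'a': mode=DATA remaining=1 emitted=4 chunks_done=0
Byte 7 = 'l': mode=DATA_DONE remaining=0 emitted=5 chunks_done=0
Byte 8 = 0x0D: mode=DATA_CR remaining=0 emitted=5 chunks_done=0
Byte 9 = 0x0A: mode=SIZE remaining=0 emitted=5 chunks_done=1
Byte 10 = '8': mode=SIZE remaining=0 emitted=5 chunks_done=1
Byte 11 = 0x0D: mode=SIZE_CR remaining=0 emitted=5 chunks_done=1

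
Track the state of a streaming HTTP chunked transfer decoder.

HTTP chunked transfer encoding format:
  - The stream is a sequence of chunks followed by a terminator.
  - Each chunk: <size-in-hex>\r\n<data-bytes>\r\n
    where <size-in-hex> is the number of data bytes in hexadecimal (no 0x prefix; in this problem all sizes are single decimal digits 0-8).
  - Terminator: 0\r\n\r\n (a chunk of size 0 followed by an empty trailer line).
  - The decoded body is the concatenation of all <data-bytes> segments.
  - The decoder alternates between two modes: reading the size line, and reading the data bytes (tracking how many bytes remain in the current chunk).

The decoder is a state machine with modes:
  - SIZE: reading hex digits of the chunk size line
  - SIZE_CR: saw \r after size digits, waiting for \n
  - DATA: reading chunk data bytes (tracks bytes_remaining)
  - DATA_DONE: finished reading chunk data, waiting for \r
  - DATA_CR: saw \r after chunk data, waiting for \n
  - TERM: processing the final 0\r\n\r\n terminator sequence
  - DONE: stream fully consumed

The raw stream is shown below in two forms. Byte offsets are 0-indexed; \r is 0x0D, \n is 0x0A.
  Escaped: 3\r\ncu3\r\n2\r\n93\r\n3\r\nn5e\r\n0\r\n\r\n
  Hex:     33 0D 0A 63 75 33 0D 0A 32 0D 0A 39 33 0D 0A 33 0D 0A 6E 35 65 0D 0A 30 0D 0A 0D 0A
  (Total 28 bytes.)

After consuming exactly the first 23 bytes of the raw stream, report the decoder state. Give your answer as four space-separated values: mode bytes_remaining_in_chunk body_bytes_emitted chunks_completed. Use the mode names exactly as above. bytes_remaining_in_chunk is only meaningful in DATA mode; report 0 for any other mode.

Byte 0 = '3': mode=SIZE remaining=0 emitted=0 chunks_done=0
Byte 1 = 0x0D: mode=SIZE_CR remaining=0 emitted=0 chunks_done=0
Byte 2 = 0x0A: mode=DATA remaining=3 emitted=0 chunks_done=0
Byte 3 = 'c': mode=DATA remaining=2 emitted=1 chunks_done=0
Byte 4 = 'u': mode=DATA remaining=1 emitted=2 chunks_done=0
Byte 5 = '3': mode=DATA_DONE remaining=0 emitted=3 chunks_done=0
Byte 6 = 0x0D: mode=DATA_CR remaining=0 emitted=3 chunks_done=0
Byte 7 = 0x0A: mode=SIZE remaining=0 emitted=3 chunks_done=1
Byte 8 = '2': mode=SIZE remaining=0 emitted=3 chunks_done=1
Byte 9 = 0x0D: mode=SIZE_CR remaining=0 emitted=3 chunks_done=1
Byte 10 = 0x0A: mode=DATA remaining=2 emitted=3 chunks_done=1
Byte 11 = '9': mode=DATA remaining=1 emitted=4 chunks_done=1
Byte 12 = '3': mode=DATA_DONE remaining=0 emitted=5 chunks_done=1
Byte 13 = 0x0D: mode=DATA_CR remaining=0 emitted=5 chunks_done=1
Byte 14 = 0x0A: mode=SIZE remaining=0 emitted=5 chunks_done=2
Byte 15 = '3': mode=SIZE remaining=0 emitted=5 chunks_done=2
Byte 16 = 0x0D: mode=SIZE_CR remaining=0 emitted=5 chunks_done=2
Byte 17 = 0x0A: mode=DATA remaining=3 emitted=5 chunks_done=2
Byte 18 = 'n': mode=DATA remaining=2 emitted=6 chunks_done=2
Byte 19 = '5': mode=DATA remaining=1 emitted=7 chunks_done=2
Byte 20 = 'e': mode=DATA_DONE remaining=0 emitted=8 chunks_done=2
Byte 21 = 0x0D: mode=DATA_CR remaining=0 emitted=8 chunks_done=2
Byte 22 = 0x0A: mode=SIZE remaining=0 emitted=8 chunks_done=3

Answer: SIZE 0 8 3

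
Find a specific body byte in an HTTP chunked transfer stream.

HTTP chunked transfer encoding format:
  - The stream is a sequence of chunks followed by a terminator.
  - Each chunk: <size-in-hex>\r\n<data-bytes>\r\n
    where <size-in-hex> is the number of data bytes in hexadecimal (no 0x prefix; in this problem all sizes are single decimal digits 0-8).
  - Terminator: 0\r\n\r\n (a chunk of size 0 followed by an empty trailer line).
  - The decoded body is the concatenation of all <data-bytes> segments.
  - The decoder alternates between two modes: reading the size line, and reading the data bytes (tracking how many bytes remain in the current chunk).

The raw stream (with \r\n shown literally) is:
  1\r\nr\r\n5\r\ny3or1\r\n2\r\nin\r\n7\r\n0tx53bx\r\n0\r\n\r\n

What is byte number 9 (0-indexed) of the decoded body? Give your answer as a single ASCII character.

Answer: t

Derivation:
Chunk 1: stream[0..1]='1' size=0x1=1, data at stream[3..4]='r' -> body[0..1], body so far='r'
Chunk 2: stream[6..7]='5' size=0x5=5, data at stream[9..14]='y3or1' -> body[1..6], body so far='ry3or1'
Chunk 3: stream[16..17]='2' size=0x2=2, data at stream[19..21]='in' -> body[6..8], body so far='ry3or1in'
Chunk 4: stream[23..24]='7' size=0x7=7, data at stream[26..33]='0tx53bx' -> body[8..15], body so far='ry3or1in0tx53bx'
Chunk 5: stream[35..36]='0' size=0 (terminator). Final body='ry3or1in0tx53bx' (15 bytes)
Body byte 9 = 't'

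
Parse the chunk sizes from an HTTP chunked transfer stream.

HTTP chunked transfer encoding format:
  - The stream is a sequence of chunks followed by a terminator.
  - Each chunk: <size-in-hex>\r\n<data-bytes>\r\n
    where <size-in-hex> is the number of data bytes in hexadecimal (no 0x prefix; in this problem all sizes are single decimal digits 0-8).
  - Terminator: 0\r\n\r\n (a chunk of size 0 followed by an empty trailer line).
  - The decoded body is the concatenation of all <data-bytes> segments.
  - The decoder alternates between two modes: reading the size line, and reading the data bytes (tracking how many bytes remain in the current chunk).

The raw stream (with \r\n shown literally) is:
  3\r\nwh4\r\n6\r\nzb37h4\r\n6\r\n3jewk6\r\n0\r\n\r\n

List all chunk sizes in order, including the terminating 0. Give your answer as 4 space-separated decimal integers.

Chunk 1: stream[0..1]='3' size=0x3=3, data at stream[3..6]='wh4' -> body[0..3], body so far='wh4'
Chunk 2: stream[8..9]='6' size=0x6=6, data at stream[11..17]='zb37h4' -> body[3..9], body so far='wh4zb37h4'
Chunk 3: stream[19..20]='6' size=0x6=6, data at stream[22..28]='3jewk6' -> body[9..15], body so far='wh4zb37h43jewk6'
Chunk 4: stream[30..31]='0' size=0 (terminator). Final body='wh4zb37h43jewk6' (15 bytes)

Answer: 3 6 6 0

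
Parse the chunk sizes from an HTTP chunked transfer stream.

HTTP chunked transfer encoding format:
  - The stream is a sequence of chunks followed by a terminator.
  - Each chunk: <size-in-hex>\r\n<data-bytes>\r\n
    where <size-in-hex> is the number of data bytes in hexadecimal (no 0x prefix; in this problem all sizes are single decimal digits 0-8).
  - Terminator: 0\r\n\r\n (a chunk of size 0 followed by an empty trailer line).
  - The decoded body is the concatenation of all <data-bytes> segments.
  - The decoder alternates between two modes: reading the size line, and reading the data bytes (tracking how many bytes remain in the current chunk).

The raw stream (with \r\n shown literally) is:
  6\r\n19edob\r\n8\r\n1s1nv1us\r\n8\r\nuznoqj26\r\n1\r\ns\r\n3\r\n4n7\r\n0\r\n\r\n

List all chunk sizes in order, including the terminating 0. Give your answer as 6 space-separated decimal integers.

Answer: 6 8 8 1 3 0

Derivation:
Chunk 1: stream[0..1]='6' size=0x6=6, data at stream[3..9]='19edob' -> body[0..6], body so far='19edob'
Chunk 2: stream[11..12]='8' size=0x8=8, data at stream[14..22]='1s1nv1us' -> body[6..14], body so far='19edob1s1nv1us'
Chunk 3: stream[24..25]='8' size=0x8=8, data at stream[27..35]='uznoqj26' -> body[14..22], body so far='19edob1s1nv1usuznoqj26'
Chunk 4: stream[37..38]='1' size=0x1=1, data at stream[40..41]='s' -> body[22..23], body so far='19edob1s1nv1usuznoqj26s'
Chunk 5: stream[43..44]='3' size=0x3=3, data at stream[46..49]='4n7' -> body[23..26], body so far='19edob1s1nv1usuznoqj26s4n7'
Chunk 6: stream[51..52]='0' size=0 (terminator). Final body='19edob1s1nv1usuznoqj26s4n7' (26 bytes)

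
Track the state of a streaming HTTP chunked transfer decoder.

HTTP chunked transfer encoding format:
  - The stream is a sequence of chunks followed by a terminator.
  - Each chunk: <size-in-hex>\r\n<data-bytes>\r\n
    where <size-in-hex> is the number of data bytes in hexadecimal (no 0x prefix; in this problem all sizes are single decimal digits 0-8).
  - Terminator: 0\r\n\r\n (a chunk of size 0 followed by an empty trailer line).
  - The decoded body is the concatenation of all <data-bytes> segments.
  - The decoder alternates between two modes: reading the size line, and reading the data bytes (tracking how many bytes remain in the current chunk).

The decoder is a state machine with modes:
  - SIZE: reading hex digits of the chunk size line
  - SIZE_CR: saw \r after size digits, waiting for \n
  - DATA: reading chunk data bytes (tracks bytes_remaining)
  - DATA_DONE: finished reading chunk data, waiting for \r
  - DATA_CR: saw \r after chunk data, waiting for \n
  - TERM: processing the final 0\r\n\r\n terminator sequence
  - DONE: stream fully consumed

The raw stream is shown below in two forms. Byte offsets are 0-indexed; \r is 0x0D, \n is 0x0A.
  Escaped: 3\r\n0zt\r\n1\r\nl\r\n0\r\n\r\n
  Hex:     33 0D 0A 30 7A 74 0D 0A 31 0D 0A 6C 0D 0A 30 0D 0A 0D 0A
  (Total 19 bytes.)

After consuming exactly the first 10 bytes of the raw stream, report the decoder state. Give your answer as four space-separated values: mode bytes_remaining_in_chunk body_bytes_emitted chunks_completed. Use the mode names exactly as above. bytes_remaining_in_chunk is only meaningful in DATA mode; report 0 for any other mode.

Answer: SIZE_CR 0 3 1

Derivation:
Byte 0 = '3': mode=SIZE remaining=0 emitted=0 chunks_done=0
Byte 1 = 0x0D: mode=SIZE_CR remaining=0 emitted=0 chunks_done=0
Byte 2 = 0x0A: mode=DATA remaining=3 emitted=0 chunks_done=0
Byte 3 = '0': mode=DATA remaining=2 emitted=1 chunks_done=0
Byte 4 = 'z': mode=DATA remaining=1 emitted=2 chunks_done=0
Byte 5 = 't': mode=DATA_DONE remaining=0 emitted=3 chunks_done=0
Byte 6 = 0x0D: mode=DATA_CR remaining=0 emitted=3 chunks_done=0
Byte 7 = 0x0A: mode=SIZE remaining=0 emitted=3 chunks_done=1
Byte 8 = '1': mode=SIZE remaining=0 emitted=3 chunks_done=1
Byte 9 = 0x0D: mode=SIZE_CR remaining=0 emitted=3 chunks_done=1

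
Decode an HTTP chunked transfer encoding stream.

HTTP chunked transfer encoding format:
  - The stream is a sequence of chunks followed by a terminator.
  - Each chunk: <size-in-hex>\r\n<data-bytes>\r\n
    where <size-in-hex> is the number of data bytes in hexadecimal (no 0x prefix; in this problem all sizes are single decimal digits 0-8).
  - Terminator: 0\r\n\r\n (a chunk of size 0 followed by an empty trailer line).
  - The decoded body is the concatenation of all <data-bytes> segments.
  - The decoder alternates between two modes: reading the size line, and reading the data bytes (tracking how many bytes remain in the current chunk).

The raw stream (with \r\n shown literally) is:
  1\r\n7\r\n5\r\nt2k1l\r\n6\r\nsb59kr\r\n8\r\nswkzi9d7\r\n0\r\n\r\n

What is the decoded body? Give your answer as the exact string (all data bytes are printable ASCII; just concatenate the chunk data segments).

Chunk 1: stream[0..1]='1' size=0x1=1, data at stream[3..4]='7' -> body[0..1], body so far='7'
Chunk 2: stream[6..7]='5' size=0x5=5, data at stream[9..14]='t2k1l' -> body[1..6], body so far='7t2k1l'
Chunk 3: stream[16..17]='6' size=0x6=6, data at stream[19..25]='sb59kr' -> body[6..12], body so far='7t2k1lsb59kr'
Chunk 4: stream[27..28]='8' size=0x8=8, data at stream[30..38]='swkzi9d7' -> body[12..20], body so far='7t2k1lsb59krswkzi9d7'
Chunk 5: stream[40..41]='0' size=0 (terminator). Final body='7t2k1lsb59krswkzi9d7' (20 bytes)

Answer: 7t2k1lsb59krswkzi9d7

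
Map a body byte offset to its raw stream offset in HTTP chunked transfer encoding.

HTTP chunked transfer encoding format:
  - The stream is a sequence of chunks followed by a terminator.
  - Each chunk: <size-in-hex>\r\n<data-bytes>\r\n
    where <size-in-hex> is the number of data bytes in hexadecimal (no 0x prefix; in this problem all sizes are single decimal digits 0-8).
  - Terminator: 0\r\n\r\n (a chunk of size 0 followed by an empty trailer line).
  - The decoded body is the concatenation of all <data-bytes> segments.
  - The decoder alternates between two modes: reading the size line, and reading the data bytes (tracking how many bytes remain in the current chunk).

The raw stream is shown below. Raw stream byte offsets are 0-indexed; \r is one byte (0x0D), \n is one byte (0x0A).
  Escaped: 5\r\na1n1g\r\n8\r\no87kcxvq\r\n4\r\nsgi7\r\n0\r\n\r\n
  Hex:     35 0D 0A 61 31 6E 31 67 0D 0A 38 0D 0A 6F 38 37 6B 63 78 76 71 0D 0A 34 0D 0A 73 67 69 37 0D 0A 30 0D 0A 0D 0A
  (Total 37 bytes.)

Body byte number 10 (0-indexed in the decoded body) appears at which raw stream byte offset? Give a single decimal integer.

Answer: 18

Derivation:
Chunk 1: stream[0..1]='5' size=0x5=5, data at stream[3..8]='a1n1g' -> body[0..5], body so far='a1n1g'
Chunk 2: stream[10..11]='8' size=0x8=8, data at stream[13..21]='o87kcxvq' -> body[5..13], body so far='a1n1go87kcxvq'
Chunk 3: stream[23..24]='4' size=0x4=4, data at stream[26..30]='sgi7' -> body[13..17], body so far='a1n1go87kcxvqsgi7'
Chunk 4: stream[32..33]='0' size=0 (terminator). Final body='a1n1go87kcxvqsgi7' (17 bytes)
Body byte 10 at stream offset 18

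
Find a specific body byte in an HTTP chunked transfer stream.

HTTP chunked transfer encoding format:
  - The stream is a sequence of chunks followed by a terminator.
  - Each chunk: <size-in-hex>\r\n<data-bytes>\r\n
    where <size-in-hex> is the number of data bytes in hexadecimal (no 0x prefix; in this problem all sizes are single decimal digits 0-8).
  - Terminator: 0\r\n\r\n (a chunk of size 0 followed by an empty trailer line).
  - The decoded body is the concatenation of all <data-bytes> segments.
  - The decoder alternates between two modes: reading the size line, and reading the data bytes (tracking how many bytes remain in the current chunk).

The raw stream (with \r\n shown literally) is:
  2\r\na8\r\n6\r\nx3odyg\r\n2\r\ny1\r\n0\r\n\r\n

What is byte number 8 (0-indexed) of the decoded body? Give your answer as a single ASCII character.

Chunk 1: stream[0..1]='2' size=0x2=2, data at stream[3..5]='a8' -> body[0..2], body so far='a8'
Chunk 2: stream[7..8]='6' size=0x6=6, data at stream[10..16]='x3odyg' -> body[2..8], body so far='a8x3odyg'
Chunk 3: stream[18..19]='2' size=0x2=2, data at stream[21..23]='y1' -> body[8..10], body so far='a8x3odygy1'
Chunk 4: stream[25..26]='0' size=0 (terminator). Final body='a8x3odygy1' (10 bytes)
Body byte 8 = 'y'

Answer: y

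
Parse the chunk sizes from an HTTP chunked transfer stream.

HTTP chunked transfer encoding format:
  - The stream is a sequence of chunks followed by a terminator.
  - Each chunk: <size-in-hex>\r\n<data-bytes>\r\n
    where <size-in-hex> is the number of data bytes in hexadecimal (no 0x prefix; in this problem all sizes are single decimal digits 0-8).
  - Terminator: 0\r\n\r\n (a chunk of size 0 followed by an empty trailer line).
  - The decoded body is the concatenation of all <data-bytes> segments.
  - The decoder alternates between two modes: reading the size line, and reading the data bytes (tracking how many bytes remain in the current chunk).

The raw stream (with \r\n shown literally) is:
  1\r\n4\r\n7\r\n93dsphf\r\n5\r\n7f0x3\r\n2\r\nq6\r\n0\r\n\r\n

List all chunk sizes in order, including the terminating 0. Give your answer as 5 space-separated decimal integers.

Chunk 1: stream[0..1]='1' size=0x1=1, data at stream[3..4]='4' -> body[0..1], body so far='4'
Chunk 2: stream[6..7]='7' size=0x7=7, data at stream[9..16]='93dsphf' -> body[1..8], body so far='493dsphf'
Chunk 3: stream[18..19]='5' size=0x5=5, data at stream[21..26]='7f0x3' -> body[8..13], body so far='493dsphf7f0x3'
Chunk 4: stream[28..29]='2' size=0x2=2, data at stream[31..33]='q6' -> body[13..15], body so far='493dsphf7f0x3q6'
Chunk 5: stream[35..36]='0' size=0 (terminator). Final body='493dsphf7f0x3q6' (15 bytes)

Answer: 1 7 5 2 0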